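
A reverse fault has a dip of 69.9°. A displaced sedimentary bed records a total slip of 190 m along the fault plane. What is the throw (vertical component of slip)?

178 m

throw = dip-slip × sin(dip) = 190 m × sin(69.9°) = 178 m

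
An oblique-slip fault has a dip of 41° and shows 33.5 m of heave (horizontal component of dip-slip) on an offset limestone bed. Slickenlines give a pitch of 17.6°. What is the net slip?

dip-slip = heave / cos(dip) = 33.5 / cos(41°) = 44.39 m
net slip = dip-slip / sin(rake) = 44.39 / sin(17.6°) = 147 m

147 m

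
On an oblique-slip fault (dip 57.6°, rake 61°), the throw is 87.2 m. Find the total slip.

118 m

dip-slip = throw / sin(dip) = 87.2 / sin(57.6°) = 103.3 m
net slip = dip-slip / sin(rake) = 103.3 / sin(61°) = 118 m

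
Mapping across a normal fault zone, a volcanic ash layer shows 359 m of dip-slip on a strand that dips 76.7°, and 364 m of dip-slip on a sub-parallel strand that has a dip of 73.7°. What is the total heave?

heave_A = 359 × cos(76.7°) = 82.59 m
heave_B = 364 × cos(73.7°) = 102.2 m
total = 82.59 + 102.2 = 185 m

185 m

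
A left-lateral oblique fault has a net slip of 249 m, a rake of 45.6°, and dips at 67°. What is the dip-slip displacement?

178 m

dip-slip = net slip × sin(rake) = 249 m × sin(45.6°) = 178 m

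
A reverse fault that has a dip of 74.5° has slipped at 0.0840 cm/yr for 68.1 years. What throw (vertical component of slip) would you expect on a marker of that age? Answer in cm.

5.51 cm

dip-slip = rate × time = 0.0840 cm/yr × 68.1 years = 0.05720 m
throw = dip-slip × sin(dip) = 0.05720 × sin(74.5°) = 0.0551 m = 5.51 cm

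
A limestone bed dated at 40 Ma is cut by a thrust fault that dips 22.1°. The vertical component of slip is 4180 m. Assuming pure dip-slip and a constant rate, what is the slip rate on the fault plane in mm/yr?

dip-slip = throw / sin(dip) = 4180 m / sin(22.1°) = 11110 m
rate = 11110 m / 40 Ma = 0.000278 m/yr = 0.278 mm/yr

0.278 mm/yr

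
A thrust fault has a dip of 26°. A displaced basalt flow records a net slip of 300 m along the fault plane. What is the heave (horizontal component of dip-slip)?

heave = dip-slip × cos(dip) = 300 m × cos(26°) = 270 m

270 m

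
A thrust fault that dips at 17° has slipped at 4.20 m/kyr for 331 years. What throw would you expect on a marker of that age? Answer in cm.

40.6 cm

dip-slip = rate × time = 4.20 m/kyr × 331 years = 1.390 m
throw = dip-slip × sin(dip) = 1.390 × sin(17°) = 0.406 m = 40.6 cm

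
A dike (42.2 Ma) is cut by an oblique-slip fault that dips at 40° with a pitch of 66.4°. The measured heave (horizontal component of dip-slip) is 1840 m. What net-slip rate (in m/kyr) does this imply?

dip-slip = heave / cos(dip) = 1840 / cos(40°) = 2402 m
net slip = dip-slip / sin(rake) = 2402 / sin(66.4°) = 2621 m
rate = 2621 m / 42.2 Ma = 0.0000621 m/yr = 0.0621 m/kyr

0.0621 m/kyr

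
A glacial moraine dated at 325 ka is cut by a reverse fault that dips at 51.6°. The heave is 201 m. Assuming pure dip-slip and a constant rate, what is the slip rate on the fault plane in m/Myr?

996 m/Myr

dip-slip = heave / cos(dip) = 201 m / cos(51.6°) = 323.6 m
rate = 323.6 m / 325 ka = 0.000996 m/yr = 996 m/Myr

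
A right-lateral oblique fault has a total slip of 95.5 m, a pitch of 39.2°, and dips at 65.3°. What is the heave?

dip-slip = net slip × sin(rake) = 95.5 m × sin(39.2°) = 60.36 m
heave = dip-slip × cos(dip) = 60.36 × cos(65.3°) = 25.2 m

25.2 m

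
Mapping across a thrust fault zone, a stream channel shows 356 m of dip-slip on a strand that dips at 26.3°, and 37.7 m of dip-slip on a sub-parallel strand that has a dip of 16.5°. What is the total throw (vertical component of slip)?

throw_A = 356 × sin(26.3°) = 157.7 m
throw_B = 37.7 × sin(16.5°) = 10.71 m
total = 157.7 + 10.71 = 168 m

168 m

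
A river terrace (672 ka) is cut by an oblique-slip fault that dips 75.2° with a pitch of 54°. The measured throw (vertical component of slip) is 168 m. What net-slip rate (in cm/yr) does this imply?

0.0320 cm/yr

dip-slip = throw / sin(dip) = 168 / sin(75.2°) = 173.8 m
net slip = dip-slip / sin(rake) = 173.8 / sin(54°) = 214.8 m
rate = 214.8 m / 672 ka = 0.000320 m/yr = 0.0320 cm/yr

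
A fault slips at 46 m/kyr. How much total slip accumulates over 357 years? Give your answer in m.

16.4 m

slip = rate × time = 46 m/kyr × 357 years = 16.4 m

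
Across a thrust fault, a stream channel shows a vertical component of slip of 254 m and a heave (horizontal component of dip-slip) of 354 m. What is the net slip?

net slip = √(throw² + heave²) = √(254² + 354²) = 436 m

436 m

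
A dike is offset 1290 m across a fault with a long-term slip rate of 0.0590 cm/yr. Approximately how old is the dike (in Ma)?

age = offset / rate = 1290 m / (0.0590 cm/yr) = 2.19e+06 yr = 2.19 Ma

2.19 Ma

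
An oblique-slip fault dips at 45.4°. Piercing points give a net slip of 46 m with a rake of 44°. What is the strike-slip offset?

33.1 m

strike-slip = net slip × cos(rake) = 46 m × cos(44°) = 33.1 m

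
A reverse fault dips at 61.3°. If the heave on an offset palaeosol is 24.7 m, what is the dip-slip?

51.4 m

dip-slip = heave / cos(dip) = 24.7 / cos(61.3°) = 51.4 m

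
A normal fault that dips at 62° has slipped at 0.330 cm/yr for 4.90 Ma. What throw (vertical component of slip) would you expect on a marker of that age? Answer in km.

14.3 km

dip-slip = rate × time = 0.330 cm/yr × 4.90 Ma = 16170 m
throw = dip-slip × sin(dip) = 16170 × sin(62°) = 14300 m = 14.3 km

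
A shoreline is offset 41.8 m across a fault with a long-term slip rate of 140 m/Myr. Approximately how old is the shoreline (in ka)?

age = offset / rate = 41.8 m / (140 m/Myr) = 299000 yr = 299 ka

299 ka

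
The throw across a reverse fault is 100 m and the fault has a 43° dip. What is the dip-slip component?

147 m

dip-slip = throw / sin(dip) = 100 / sin(43°) = 147 m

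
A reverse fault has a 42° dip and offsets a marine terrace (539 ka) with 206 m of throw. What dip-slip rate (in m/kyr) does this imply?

0.571 m/kyr

dip-slip = throw / sin(dip) = 206 m / sin(42°) = 307.9 m
rate = 307.9 m / 539 ka = 0.000571 m/yr = 0.571 m/kyr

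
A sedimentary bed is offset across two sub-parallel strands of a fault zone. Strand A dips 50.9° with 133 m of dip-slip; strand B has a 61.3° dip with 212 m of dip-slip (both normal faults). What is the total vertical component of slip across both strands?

throw_A = 133 × sin(50.9°) = 103.2 m
throw_B = 212 × sin(61.3°) = 186 m
total = 103.2 + 186 = 289 m

289 m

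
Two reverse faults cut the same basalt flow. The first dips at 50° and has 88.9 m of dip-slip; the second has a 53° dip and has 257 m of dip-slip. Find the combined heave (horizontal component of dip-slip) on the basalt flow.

212 m

heave_A = 88.9 × cos(50°) = 57.14 m
heave_B = 257 × cos(53°) = 154.7 m
total = 57.14 + 154.7 = 212 m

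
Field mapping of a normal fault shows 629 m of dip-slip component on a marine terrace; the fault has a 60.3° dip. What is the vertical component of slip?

throw = dip-slip × sin(dip) = 629 m × sin(60.3°) = 546 m

546 m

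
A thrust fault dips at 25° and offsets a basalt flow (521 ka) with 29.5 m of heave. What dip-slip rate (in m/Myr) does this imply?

dip-slip = heave / cos(dip) = 29.5 m / cos(25°) = 32.55 m
rate = 32.55 m / 521 ka = 0.0000625 m/yr = 62.5 m/Myr

62.5 m/Myr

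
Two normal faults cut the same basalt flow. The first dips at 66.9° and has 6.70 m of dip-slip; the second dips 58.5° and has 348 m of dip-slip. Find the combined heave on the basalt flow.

184 m

heave_A = 6.70 × cos(66.9°) = 2.629 m
heave_B = 348 × cos(58.5°) = 181.8 m
total = 2.629 + 181.8 = 184 m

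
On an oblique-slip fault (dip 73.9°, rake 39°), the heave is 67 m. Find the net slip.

dip-slip = heave / cos(dip) = 67 / cos(73.9°) = 241.6 m
net slip = dip-slip / sin(rake) = 241.6 / sin(39°) = 384 m

384 m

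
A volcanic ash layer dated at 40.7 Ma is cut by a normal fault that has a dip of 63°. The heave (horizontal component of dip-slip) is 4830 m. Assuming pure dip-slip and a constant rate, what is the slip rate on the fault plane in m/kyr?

0.261 m/kyr

dip-slip = heave / cos(dip) = 4830 m / cos(63°) = 10640 m
rate = 10640 m / 40.7 Ma = 0.000261 m/yr = 0.261 m/kyr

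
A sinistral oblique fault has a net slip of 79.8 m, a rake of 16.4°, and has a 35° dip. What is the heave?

dip-slip = net slip × sin(rake) = 79.8 m × sin(16.4°) = 22.53 m
heave = dip-slip × cos(dip) = 22.53 × cos(35°) = 18.5 m

18.5 m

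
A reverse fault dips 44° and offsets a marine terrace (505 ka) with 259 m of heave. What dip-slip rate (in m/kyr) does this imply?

0.713 m/kyr

dip-slip = heave / cos(dip) = 259 m / cos(44°) = 360.1 m
rate = 360.1 m / 505 ka = 0.000713 m/yr = 0.713 m/kyr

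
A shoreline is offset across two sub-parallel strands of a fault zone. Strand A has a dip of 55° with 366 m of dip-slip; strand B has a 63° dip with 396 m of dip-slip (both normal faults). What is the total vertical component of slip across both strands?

653 m

throw_A = 366 × sin(55°) = 299.8 m
throw_B = 396 × sin(63°) = 352.8 m
total = 299.8 + 352.8 = 653 m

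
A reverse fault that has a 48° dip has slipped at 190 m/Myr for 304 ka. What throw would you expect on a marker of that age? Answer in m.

dip-slip = rate × time = 190 m/Myr × 304 ka = 57.76 m
throw = dip-slip × sin(dip) = 57.76 × sin(48°) = 42.9 m

42.9 m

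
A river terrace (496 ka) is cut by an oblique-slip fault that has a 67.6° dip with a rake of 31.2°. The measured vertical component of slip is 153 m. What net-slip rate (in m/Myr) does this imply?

644 m/Myr

dip-slip = throw / sin(dip) = 153 / sin(67.6°) = 165.5 m
net slip = dip-slip / sin(rake) = 165.5 / sin(31.2°) = 319.5 m
rate = 319.5 m / 496 ka = 0.000644 m/yr = 644 m/Myr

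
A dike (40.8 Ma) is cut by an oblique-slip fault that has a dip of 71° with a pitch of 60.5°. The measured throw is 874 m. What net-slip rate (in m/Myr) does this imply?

dip-slip = throw / sin(dip) = 874 / sin(71°) = 924.4 m
net slip = dip-slip / sin(rake) = 924.4 / sin(60.5°) = 1062 m
rate = 1062 m / 40.8 Ma = 0.0000260 m/yr = 26 m/Myr

26 m/Myr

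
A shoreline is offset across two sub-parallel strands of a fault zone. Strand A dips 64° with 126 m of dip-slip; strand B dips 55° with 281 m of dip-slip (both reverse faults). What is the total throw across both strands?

343 m

throw_A = 126 × sin(64°) = 113.2 m
throw_B = 281 × sin(55°) = 230.2 m
total = 113.2 + 230.2 = 343 m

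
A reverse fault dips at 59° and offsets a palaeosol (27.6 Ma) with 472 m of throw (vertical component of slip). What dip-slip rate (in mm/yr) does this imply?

0.0200 mm/yr

dip-slip = throw / sin(dip) = 472 m / sin(59°) = 550.7 m
rate = 550.7 m / 27.6 Ma = 0.0000200 m/yr = 0.0200 mm/yr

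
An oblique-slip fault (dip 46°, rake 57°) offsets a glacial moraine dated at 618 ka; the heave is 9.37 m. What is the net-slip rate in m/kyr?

0.0260 m/kyr

dip-slip = heave / cos(dip) = 9.37 / cos(46°) = 13.49 m
net slip = dip-slip / sin(rake) = 13.49 / sin(57°) = 16.08 m
rate = 16.08 m / 618 ka = 0.0000260 m/yr = 0.0260 m/kyr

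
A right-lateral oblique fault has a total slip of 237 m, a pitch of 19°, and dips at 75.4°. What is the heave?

19.4 m

dip-slip = net slip × sin(rake) = 237 m × sin(19°) = 77.16 m
heave = dip-slip × cos(dip) = 77.16 × cos(75.4°) = 19.4 m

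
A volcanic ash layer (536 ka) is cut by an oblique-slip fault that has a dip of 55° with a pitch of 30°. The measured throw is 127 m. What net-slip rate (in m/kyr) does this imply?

dip-slip = throw / sin(dip) = 127 / sin(55°) = 155 m
net slip = dip-slip / sin(rake) = 155 / sin(30°) = 310.1 m
rate = 310.1 m / 536 ka = 0.000579 m/yr = 0.579 m/kyr

0.579 m/kyr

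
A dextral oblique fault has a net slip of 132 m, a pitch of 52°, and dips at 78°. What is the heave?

dip-slip = net slip × sin(rake) = 132 m × sin(52°) = 104 m
heave = dip-slip × cos(dip) = 104 × cos(78°) = 21.6 m

21.6 m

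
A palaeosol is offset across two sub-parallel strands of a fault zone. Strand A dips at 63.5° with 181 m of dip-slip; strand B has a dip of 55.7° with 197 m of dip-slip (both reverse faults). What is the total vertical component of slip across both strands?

throw_A = 181 × sin(63.5°) = 162 m
throw_B = 197 × sin(55.7°) = 162.7 m
total = 162 + 162.7 = 325 m

325 m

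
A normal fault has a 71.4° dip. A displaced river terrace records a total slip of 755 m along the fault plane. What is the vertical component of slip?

throw = dip-slip × sin(dip) = 755 m × sin(71.4°) = 716 m

716 m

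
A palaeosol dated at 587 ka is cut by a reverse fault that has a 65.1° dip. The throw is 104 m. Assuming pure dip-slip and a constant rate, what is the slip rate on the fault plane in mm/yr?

0.195 mm/yr

dip-slip = throw / sin(dip) = 104 m / sin(65.1°) = 114.7 m
rate = 114.7 m / 587 ka = 0.000195 m/yr = 0.195 mm/yr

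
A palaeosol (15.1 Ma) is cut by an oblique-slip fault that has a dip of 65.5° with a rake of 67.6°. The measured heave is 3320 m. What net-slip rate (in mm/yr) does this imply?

0.573 mm/yr

dip-slip = heave / cos(dip) = 3320 / cos(65.5°) = 8006 m
net slip = dip-slip / sin(rake) = 8006 / sin(67.6°) = 8659 m
rate = 8659 m / 15.1 Ma = 0.000573 m/yr = 0.573 mm/yr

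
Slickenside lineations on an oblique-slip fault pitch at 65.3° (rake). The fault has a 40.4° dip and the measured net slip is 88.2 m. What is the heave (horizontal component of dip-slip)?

61 m

dip-slip = net slip × sin(rake) = 88.2 m × sin(65.3°) = 80.13 m
heave = dip-slip × cos(dip) = 80.13 × cos(40.4°) = 61 m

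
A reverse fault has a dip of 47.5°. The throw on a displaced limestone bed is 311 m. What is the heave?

285 m

heave = throw / tan(dip) = 311 / tan(47.5°) = 285 m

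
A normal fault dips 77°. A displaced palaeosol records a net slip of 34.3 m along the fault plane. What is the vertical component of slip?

throw = dip-slip × sin(dip) = 34.3 m × sin(77°) = 33.4 m

33.4 m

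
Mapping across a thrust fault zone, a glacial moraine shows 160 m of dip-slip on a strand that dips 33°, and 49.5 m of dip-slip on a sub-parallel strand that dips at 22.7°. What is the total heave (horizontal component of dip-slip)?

180 m

heave_A = 160 × cos(33°) = 134.2 m
heave_B = 49.5 × cos(22.7°) = 45.67 m
total = 134.2 + 45.67 = 180 m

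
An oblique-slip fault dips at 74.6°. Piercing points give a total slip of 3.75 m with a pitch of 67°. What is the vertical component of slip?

dip-slip = net slip × sin(rake) = 3.75 m × sin(67°) = 3.452 m
throw = dip-slip × sin(dip) = 3.452 × sin(74.6°) = 3.33 m

3.33 m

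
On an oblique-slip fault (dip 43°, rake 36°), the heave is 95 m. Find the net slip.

dip-slip = heave / cos(dip) = 95 / cos(43°) = 129.9 m
net slip = dip-slip / sin(rake) = 129.9 / sin(36°) = 221 m

221 m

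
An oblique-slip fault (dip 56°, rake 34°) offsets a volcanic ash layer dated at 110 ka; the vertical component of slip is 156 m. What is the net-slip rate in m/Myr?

3060 m/Myr

dip-slip = throw / sin(dip) = 156 / sin(56°) = 188.2 m
net slip = dip-slip / sin(rake) = 188.2 / sin(34°) = 336.5 m
rate = 336.5 m / 110 ka = 0.00306 m/yr = 3060 m/Myr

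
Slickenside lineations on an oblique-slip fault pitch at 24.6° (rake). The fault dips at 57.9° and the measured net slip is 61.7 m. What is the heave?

13.6 m

dip-slip = net slip × sin(rake) = 61.7 m × sin(24.6°) = 25.68 m
heave = dip-slip × cos(dip) = 25.68 × cos(57.9°) = 13.6 m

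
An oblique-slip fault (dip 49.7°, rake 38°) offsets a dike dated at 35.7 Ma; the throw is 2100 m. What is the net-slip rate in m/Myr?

125 m/Myr

dip-slip = throw / sin(dip) = 2100 / sin(49.7°) = 2753 m
net slip = dip-slip / sin(rake) = 2753 / sin(38°) = 4472 m
rate = 4472 m / 35.7 Ma = 0.000125 m/yr = 125 m/Myr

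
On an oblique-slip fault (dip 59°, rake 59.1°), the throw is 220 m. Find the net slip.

dip-slip = throw / sin(dip) = 220 / sin(59°) = 256.7 m
net slip = dip-slip / sin(rake) = 256.7 / sin(59.1°) = 299 m

299 m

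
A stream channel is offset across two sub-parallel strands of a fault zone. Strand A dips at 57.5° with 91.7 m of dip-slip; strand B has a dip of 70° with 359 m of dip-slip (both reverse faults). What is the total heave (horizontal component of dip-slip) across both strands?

heave_A = 91.7 × cos(57.5°) = 49.27 m
heave_B = 359 × cos(70°) = 122.8 m
total = 49.27 + 122.8 = 172 m

172 m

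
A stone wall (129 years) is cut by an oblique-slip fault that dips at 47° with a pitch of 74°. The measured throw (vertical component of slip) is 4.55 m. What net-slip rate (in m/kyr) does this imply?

50.2 m/kyr

dip-slip = throw / sin(dip) = 4.55 / sin(47°) = 6.221 m
net slip = dip-slip / sin(rake) = 6.221 / sin(74°) = 6.472 m
rate = 6.472 m / 129 years = 0.0502 m/yr = 50.2 m/kyr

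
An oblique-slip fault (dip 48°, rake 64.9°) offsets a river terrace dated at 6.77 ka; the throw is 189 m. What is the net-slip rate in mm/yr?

41.5 mm/yr

dip-slip = throw / sin(dip) = 189 / sin(48°) = 254.3 m
net slip = dip-slip / sin(rake) = 254.3 / sin(64.9°) = 280.8 m
rate = 280.8 m / 6.77 ka = 0.0415 m/yr = 41.5 mm/yr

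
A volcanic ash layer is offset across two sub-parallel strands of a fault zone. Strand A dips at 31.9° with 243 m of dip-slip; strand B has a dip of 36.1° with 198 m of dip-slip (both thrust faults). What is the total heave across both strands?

heave_A = 243 × cos(31.9°) = 206.3 m
heave_B = 198 × cos(36.1°) = 160 m
total = 206.3 + 160 = 366 m

366 m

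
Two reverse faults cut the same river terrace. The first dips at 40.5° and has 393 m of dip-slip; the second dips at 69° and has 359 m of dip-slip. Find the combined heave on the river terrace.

heave_A = 393 × cos(40.5°) = 298.8 m
heave_B = 359 × cos(69°) = 128.7 m
total = 298.8 + 128.7 = 427 m

427 m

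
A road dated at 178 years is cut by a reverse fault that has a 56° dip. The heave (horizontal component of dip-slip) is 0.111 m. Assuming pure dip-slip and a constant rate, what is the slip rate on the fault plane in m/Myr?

1120 m/Myr

dip-slip = heave / cos(dip) = 0.111 m / cos(56°) = 0.1985 m
rate = 0.1985 m / 178 years = 0.00112 m/yr = 1120 m/Myr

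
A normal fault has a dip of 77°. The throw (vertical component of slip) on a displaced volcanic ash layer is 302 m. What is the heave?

heave = throw / tan(dip) = 302 / tan(77°) = 69.7 m

69.7 m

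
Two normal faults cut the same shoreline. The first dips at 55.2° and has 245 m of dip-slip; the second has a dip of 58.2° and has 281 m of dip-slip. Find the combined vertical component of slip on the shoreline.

440 m

throw_A = 245 × sin(55.2°) = 201.2 m
throw_B = 281 × sin(58.2°) = 238.8 m
total = 201.2 + 238.8 = 440 m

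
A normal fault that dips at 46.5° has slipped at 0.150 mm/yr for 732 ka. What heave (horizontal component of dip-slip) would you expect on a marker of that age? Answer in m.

75.6 m

dip-slip = rate × time = 0.150 mm/yr × 732 ka = 109.8 m
heave = dip-slip × cos(dip) = 109.8 × cos(46.5°) = 75.6 m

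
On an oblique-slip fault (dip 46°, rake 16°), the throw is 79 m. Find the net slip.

398 m

dip-slip = throw / sin(dip) = 79 / sin(46°) = 109.8 m
net slip = dip-slip / sin(rake) = 109.8 / sin(16°) = 398 m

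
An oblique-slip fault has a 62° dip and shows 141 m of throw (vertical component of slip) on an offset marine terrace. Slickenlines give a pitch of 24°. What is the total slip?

393 m

dip-slip = throw / sin(dip) = 141 / sin(62°) = 159.7 m
net slip = dip-slip / sin(rake) = 159.7 / sin(24°) = 393 m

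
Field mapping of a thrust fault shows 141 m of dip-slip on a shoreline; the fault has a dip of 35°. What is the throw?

80.9 m

throw = dip-slip × sin(dip) = 141 m × sin(35°) = 80.9 m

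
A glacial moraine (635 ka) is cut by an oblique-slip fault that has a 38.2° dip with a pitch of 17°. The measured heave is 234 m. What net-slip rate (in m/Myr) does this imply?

dip-slip = heave / cos(dip) = 234 / cos(38.2°) = 297.8 m
net slip = dip-slip / sin(rake) = 297.8 / sin(17°) = 1018 m
rate = 1018 m / 635 ka = 0.00160 m/yr = 1600 m/Myr

1600 m/Myr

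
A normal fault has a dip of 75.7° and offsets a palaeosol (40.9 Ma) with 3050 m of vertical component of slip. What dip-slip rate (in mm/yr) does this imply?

dip-slip = throw / sin(dip) = 3050 m / sin(75.7°) = 3148 m
rate = 3148 m / 40.9 Ma = 0.0000770 m/yr = 0.0770 mm/yr

0.0770 mm/yr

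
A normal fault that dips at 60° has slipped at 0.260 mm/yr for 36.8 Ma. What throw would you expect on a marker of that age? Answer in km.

8.29 km

dip-slip = rate × time = 0.260 mm/yr × 36.8 Ma = 9568 m
throw = dip-slip × sin(dip) = 9568 × sin(60°) = 8290 m = 8.29 km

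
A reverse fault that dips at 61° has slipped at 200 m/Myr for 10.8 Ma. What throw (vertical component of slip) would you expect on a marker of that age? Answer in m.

dip-slip = rate × time = 200 m/Myr × 10.8 Ma = 2160 m
throw = dip-slip × sin(dip) = 2160 × sin(61°) = 1890 m

1890 m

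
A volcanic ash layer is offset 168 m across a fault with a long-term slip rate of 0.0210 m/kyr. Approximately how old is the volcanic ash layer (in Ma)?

age = offset / rate = 168 m / (0.0210 m/kyr) = 8e+06 yr = 8 Ma

8 Ma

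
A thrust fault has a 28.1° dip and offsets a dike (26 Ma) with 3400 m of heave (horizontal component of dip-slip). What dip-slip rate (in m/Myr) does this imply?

dip-slip = heave / cos(dip) = 3400 m / cos(28.1°) = 3854 m
rate = 3854 m / 26 Ma = 0.000148 m/yr = 148 m/Myr

148 m/Myr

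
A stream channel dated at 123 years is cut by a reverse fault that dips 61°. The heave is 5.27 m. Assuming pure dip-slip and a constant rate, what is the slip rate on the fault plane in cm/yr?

dip-slip = heave / cos(dip) = 5.27 m / cos(61°) = 10.87 m
rate = 10.87 m / 123 years = 0.0884 m/yr = 8.84 cm/yr

8.84 cm/yr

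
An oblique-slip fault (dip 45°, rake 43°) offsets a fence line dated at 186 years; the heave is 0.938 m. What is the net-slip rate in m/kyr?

10.5 m/kyr

dip-slip = heave / cos(dip) = 0.938 / cos(45°) = 1.327 m
net slip = dip-slip / sin(rake) = 1.327 / sin(43°) = 1.945 m
rate = 1.945 m / 186 years = 0.0105 m/yr = 10.5 m/kyr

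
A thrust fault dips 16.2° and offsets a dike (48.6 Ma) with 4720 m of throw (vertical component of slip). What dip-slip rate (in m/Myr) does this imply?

dip-slip = throw / sin(dip) = 4720 m / sin(16.2°) = 16920 m
rate = 16920 m / 48.6 Ma = 0.000348 m/yr = 348 m/Myr

348 m/Myr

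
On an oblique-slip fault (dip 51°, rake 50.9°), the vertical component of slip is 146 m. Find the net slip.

242 m

dip-slip = throw / sin(dip) = 146 / sin(51°) = 187.9 m
net slip = dip-slip / sin(rake) = 187.9 / sin(50.9°) = 242 m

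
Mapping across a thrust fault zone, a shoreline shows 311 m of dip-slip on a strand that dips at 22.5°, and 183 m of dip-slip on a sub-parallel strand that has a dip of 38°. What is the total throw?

232 m

throw_A = 311 × sin(22.5°) = 119 m
throw_B = 183 × sin(38°) = 112.7 m
total = 119 + 112.7 = 232 m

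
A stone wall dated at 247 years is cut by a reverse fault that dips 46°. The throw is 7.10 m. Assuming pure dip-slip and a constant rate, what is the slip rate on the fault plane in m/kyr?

40 m/kyr

dip-slip = throw / sin(dip) = 7.10 m / sin(46°) = 9.870 m
rate = 9.870 m / 247 years = 0.0400 m/yr = 40 m/kyr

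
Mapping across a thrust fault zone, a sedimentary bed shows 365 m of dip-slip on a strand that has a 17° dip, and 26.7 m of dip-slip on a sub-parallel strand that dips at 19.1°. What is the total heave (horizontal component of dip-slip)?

heave_A = 365 × cos(17°) = 349.1 m
heave_B = 26.7 × cos(19.1°) = 25.23 m
total = 349.1 + 25.23 = 374 m

374 m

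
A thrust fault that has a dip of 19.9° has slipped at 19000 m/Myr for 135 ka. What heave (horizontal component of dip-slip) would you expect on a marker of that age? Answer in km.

2.41 km

dip-slip = rate × time = 19000 m/Myr × 135 ka = 2565 m
heave = dip-slip × cos(dip) = 2565 × cos(19.9°) = 2410 m = 2.41 km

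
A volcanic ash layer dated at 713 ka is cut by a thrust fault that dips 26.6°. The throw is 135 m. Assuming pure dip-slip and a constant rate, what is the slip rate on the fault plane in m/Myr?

423 m/Myr

dip-slip = throw / sin(dip) = 135 m / sin(26.6°) = 301.5 m
rate = 301.5 m / 713 ka = 0.000423 m/yr = 423 m/Myr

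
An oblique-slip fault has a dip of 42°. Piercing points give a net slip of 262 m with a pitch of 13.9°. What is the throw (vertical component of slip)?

dip-slip = net slip × sin(rake) = 262 m × sin(13.9°) = 62.94 m
throw = dip-slip × sin(dip) = 62.94 × sin(42°) = 42.1 m

42.1 m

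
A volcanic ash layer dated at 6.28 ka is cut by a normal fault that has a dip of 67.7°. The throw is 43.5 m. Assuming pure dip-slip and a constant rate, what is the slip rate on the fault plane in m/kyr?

dip-slip = throw / sin(dip) = 43.5 m / sin(67.7°) = 47.02 m
rate = 47.02 m / 6.28 ka = 0.00749 m/yr = 7.49 m/kyr

7.49 m/kyr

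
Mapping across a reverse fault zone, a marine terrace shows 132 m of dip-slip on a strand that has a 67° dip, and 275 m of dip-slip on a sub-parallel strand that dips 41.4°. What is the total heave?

258 m

heave_A = 132 × cos(67°) = 51.58 m
heave_B = 275 × cos(41.4°) = 206.3 m
total = 51.58 + 206.3 = 258 m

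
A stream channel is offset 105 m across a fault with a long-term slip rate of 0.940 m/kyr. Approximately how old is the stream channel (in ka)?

112 ka

age = offset / rate = 105 m / (0.940 m/kyr) = 112000 yr = 112 ka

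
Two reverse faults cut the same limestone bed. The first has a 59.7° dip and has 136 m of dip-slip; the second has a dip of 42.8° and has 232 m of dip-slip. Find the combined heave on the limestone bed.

heave_A = 136 × cos(59.7°) = 68.62 m
heave_B = 232 × cos(42.8°) = 170.2 m
total = 68.62 + 170.2 = 239 m

239 m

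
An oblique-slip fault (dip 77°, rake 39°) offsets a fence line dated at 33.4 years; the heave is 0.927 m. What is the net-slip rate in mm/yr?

196 mm/yr

dip-slip = heave / cos(dip) = 0.927 / cos(77°) = 4.121 m
net slip = dip-slip / sin(rake) = 4.121 / sin(39°) = 6.548 m
rate = 6.548 m / 33.4 years = 0.196 m/yr = 196 mm/yr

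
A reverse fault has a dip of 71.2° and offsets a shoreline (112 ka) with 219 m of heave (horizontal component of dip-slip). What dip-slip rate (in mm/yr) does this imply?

6.07 mm/yr

dip-slip = heave / cos(dip) = 219 m / cos(71.2°) = 679.6 m
rate = 679.6 m / 112 ka = 0.00607 m/yr = 6.07 mm/yr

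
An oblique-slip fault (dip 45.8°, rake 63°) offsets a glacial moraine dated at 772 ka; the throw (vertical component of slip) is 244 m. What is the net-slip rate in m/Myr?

dip-slip = throw / sin(dip) = 244 / sin(45.8°) = 340.3 m
net slip = dip-slip / sin(rake) = 340.3 / sin(63°) = 382 m
rate = 382 m / 772 ka = 0.000495 m/yr = 495 m/Myr

495 m/Myr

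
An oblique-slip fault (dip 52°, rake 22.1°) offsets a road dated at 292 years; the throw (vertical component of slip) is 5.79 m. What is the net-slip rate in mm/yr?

66.9 mm/yr

dip-slip = throw / sin(dip) = 5.79 / sin(52°) = 7.348 m
net slip = dip-slip / sin(rake) = 7.348 / sin(22.1°) = 19.53 m
rate = 19.53 m / 292 years = 0.0669 m/yr = 66.9 mm/yr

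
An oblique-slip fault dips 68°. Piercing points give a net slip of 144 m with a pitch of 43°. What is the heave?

36.8 m

dip-slip = net slip × sin(rake) = 144 m × sin(43°) = 98.21 m
heave = dip-slip × cos(dip) = 98.21 × cos(68°) = 36.8 m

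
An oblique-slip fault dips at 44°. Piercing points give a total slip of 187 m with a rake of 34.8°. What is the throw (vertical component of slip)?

dip-slip = net slip × sin(rake) = 187 m × sin(34.8°) = 106.7 m
throw = dip-slip × sin(dip) = 106.7 × sin(44°) = 74.1 m

74.1 m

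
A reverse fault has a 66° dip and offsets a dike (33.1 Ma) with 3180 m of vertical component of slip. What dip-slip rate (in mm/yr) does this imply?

dip-slip = throw / sin(dip) = 3180 m / sin(66°) = 3481 m
rate = 3481 m / 33.1 Ma = 0.000105 m/yr = 0.105 mm/yr

0.105 mm/yr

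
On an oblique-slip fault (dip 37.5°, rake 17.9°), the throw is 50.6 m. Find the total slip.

dip-slip = throw / sin(dip) = 50.6 / sin(37.5°) = 83.12 m
net slip = dip-slip / sin(rake) = 83.12 / sin(17.9°) = 270 m

270 m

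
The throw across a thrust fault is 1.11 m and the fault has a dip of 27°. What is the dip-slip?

dip-slip = throw / sin(dip) = 1.11 / sin(27°) = 2.44 m

2.44 m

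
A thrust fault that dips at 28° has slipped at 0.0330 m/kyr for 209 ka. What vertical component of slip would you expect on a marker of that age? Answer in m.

3.24 m

dip-slip = rate × time = 0.0330 m/kyr × 209 ka = 6.897 m
throw = dip-slip × sin(dip) = 6.897 × sin(28°) = 3.24 m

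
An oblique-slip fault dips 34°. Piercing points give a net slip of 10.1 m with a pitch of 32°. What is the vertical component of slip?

2.99 m

dip-slip = net slip × sin(rake) = 10.1 m × sin(32°) = 5.352 m
throw = dip-slip × sin(dip) = 5.352 × sin(34°) = 2.99 m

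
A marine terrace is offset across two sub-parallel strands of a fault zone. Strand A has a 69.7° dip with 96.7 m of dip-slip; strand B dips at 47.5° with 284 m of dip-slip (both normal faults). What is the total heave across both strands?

225 m

heave_A = 96.7 × cos(69.7°) = 33.55 m
heave_B = 284 × cos(47.5°) = 191.9 m
total = 33.55 + 191.9 = 225 m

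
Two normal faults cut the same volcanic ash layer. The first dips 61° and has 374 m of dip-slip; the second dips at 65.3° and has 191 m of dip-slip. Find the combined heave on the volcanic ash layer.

261 m

heave_A = 374 × cos(61°) = 181.3 m
heave_B = 191 × cos(65.3°) = 79.81 m
total = 181.3 + 79.81 = 261 m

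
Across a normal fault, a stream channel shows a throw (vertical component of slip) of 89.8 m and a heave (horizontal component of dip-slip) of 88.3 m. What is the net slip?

126 m

net slip = √(throw² + heave²) = √(89.8² + 88.3²) = 126 m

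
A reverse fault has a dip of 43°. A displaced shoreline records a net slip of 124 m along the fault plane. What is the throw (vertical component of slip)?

84.6 m

throw = dip-slip × sin(dip) = 124 m × sin(43°) = 84.6 m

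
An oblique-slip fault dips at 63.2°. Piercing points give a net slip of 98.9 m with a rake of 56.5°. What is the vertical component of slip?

dip-slip = net slip × sin(rake) = 98.9 m × sin(56.5°) = 82.47 m
throw = dip-slip × sin(dip) = 82.47 × sin(63.2°) = 73.6 m

73.6 m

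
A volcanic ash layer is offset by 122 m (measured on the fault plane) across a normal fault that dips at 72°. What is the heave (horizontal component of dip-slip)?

37.7 m

heave = dip-slip × cos(dip) = 122 m × cos(72°) = 37.7 m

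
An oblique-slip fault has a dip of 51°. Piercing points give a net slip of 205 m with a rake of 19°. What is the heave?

dip-slip = net slip × sin(rake) = 205 m × sin(19°) = 66.74 m
heave = dip-slip × cos(dip) = 66.74 × cos(51°) = 42 m

42 m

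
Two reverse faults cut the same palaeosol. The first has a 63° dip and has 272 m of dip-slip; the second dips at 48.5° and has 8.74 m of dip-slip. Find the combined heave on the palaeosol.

heave_A = 272 × cos(63°) = 123.5 m
heave_B = 8.74 × cos(48.5°) = 5.791 m
total = 123.5 + 5.791 = 129 m

129 m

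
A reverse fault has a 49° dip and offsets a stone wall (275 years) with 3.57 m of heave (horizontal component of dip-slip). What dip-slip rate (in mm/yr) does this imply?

dip-slip = heave / cos(dip) = 3.57 m / cos(49°) = 5.442 m
rate = 5.442 m / 275 years = 0.0198 m/yr = 19.8 mm/yr

19.8 mm/yr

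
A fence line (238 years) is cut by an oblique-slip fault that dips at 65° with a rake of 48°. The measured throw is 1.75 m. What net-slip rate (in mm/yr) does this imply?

10.9 mm/yr

dip-slip = throw / sin(dip) = 1.75 / sin(65°) = 1.931 m
net slip = dip-slip / sin(rake) = 1.931 / sin(48°) = 2.598 m
rate = 2.598 m / 238 years = 0.0109 m/yr = 10.9 mm/yr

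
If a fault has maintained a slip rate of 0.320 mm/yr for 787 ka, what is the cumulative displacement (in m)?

252 m

slip = rate × time = 0.320 mm/yr × 787 ka = 252 m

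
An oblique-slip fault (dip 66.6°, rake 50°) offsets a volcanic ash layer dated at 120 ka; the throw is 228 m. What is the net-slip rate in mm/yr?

2.70 mm/yr

dip-slip = throw / sin(dip) = 228 / sin(66.6°) = 248.4 m
net slip = dip-slip / sin(rake) = 248.4 / sin(50°) = 324.3 m
rate = 324.3 m / 120 ka = 0.00270 m/yr = 2.70 mm/yr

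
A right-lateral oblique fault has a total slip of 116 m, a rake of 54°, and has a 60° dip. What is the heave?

46.9 m

dip-slip = net slip × sin(rake) = 116 m × sin(54°) = 93.85 m
heave = dip-slip × cos(dip) = 93.85 × cos(60°) = 46.9 m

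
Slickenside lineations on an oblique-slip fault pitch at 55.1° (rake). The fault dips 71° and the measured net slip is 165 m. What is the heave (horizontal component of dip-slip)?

dip-slip = net slip × sin(rake) = 165 m × sin(55.1°) = 135.3 m
heave = dip-slip × cos(dip) = 135.3 × cos(71°) = 44.1 m

44.1 m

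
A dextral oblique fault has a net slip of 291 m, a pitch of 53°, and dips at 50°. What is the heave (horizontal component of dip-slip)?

dip-slip = net slip × sin(rake) = 291 m × sin(53°) = 232.4 m
heave = dip-slip × cos(dip) = 232.4 × cos(50°) = 149 m

149 m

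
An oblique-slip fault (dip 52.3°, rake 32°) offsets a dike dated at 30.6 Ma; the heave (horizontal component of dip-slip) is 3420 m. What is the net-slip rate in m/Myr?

345 m/Myr

dip-slip = heave / cos(dip) = 3420 / cos(52.3°) = 5593 m
net slip = dip-slip / sin(rake) = 5593 / sin(32°) = 10550 m
rate = 10550 m / 30.6 Ma = 0.000345 m/yr = 345 m/Myr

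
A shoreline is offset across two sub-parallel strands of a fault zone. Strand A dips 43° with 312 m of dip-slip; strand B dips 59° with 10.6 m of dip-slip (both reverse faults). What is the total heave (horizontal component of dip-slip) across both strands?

234 m

heave_A = 312 × cos(43°) = 228.2 m
heave_B = 10.6 × cos(59°) = 5.459 m
total = 228.2 + 5.459 = 234 m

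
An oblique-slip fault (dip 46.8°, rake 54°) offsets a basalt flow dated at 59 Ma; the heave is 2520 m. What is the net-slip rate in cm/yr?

0.00771 cm/yr

dip-slip = heave / cos(dip) = 2520 / cos(46.8°) = 3681 m
net slip = dip-slip / sin(rake) = 3681 / sin(54°) = 4550 m
rate = 4550 m / 59 Ma = 0.0000771 m/yr = 0.00771 cm/yr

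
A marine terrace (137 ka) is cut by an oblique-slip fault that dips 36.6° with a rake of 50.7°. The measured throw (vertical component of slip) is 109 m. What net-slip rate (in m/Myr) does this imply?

1720 m/Myr

dip-slip = throw / sin(dip) = 109 / sin(36.6°) = 182.8 m
net slip = dip-slip / sin(rake) = 182.8 / sin(50.7°) = 236.2 m
rate = 236.2 m / 137 ka = 0.00172 m/yr = 1720 m/Myr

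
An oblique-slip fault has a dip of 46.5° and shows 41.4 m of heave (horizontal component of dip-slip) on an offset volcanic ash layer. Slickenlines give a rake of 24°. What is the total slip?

148 m

dip-slip = heave / cos(dip) = 41.4 / cos(46.5°) = 60.14 m
net slip = dip-slip / sin(rake) = 60.14 / sin(24°) = 148 m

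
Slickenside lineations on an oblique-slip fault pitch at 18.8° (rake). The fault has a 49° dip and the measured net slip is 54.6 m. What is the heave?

dip-slip = net slip × sin(rake) = 54.6 m × sin(18.8°) = 17.60 m
heave = dip-slip × cos(dip) = 17.60 × cos(49°) = 11.5 m

11.5 m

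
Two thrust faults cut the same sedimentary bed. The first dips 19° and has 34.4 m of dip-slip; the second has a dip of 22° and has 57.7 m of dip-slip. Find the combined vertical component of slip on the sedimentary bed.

throw_A = 34.4 × sin(19°) = 11.20 m
throw_B = 57.7 × sin(22°) = 21.61 m
total = 11.20 + 21.61 = 32.8 m

32.8 m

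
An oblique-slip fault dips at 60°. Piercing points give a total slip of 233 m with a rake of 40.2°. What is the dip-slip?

dip-slip = net slip × sin(rake) = 233 m × sin(40.2°) = 150 m

150 m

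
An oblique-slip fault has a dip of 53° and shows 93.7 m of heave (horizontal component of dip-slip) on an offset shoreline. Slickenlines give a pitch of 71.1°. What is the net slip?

dip-slip = heave / cos(dip) = 93.7 / cos(53°) = 155.7 m
net slip = dip-slip / sin(rake) = 155.7 / sin(71.1°) = 165 m

165 m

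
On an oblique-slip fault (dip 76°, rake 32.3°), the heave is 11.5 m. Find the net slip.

dip-slip = heave / cos(dip) = 11.5 / cos(76°) = 47.54 m
net slip = dip-slip / sin(rake) = 47.54 / sin(32.3°) = 89 m

89 m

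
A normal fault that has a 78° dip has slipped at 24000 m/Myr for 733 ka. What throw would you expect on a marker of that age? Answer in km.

17.2 km

dip-slip = rate × time = 24000 m/Myr × 733 ka = 17590 m
throw = dip-slip × sin(dip) = 17590 × sin(78°) = 17200 m = 17.2 km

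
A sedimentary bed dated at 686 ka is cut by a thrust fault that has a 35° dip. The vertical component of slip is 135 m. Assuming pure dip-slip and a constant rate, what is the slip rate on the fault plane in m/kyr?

0.343 m/kyr

dip-slip = throw / sin(dip) = 135 m / sin(35°) = 235.4 m
rate = 235.4 m / 686 ka = 0.000343 m/yr = 0.343 m/kyr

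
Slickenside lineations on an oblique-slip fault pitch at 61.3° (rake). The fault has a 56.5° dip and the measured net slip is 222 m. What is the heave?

107 m

dip-slip = net slip × sin(rake) = 222 m × sin(61.3°) = 194.7 m
heave = dip-slip × cos(dip) = 194.7 × cos(56.5°) = 107 m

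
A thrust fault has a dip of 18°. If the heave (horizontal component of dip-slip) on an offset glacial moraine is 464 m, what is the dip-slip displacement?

488 m

dip-slip = heave / cos(dip) = 464 / cos(18°) = 488 m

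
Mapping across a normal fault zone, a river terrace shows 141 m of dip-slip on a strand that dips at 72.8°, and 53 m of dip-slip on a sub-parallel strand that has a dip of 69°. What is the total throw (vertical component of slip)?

throw_A = 141 × sin(72.8°) = 134.7 m
throw_B = 53 × sin(69°) = 49.48 m
total = 134.7 + 49.48 = 184 m

184 m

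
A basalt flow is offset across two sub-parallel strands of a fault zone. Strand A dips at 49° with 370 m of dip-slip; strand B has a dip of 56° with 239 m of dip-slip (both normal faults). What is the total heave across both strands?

376 m

heave_A = 370 × cos(49°) = 242.7 m
heave_B = 239 × cos(56°) = 133.6 m
total = 242.7 + 133.6 = 376 m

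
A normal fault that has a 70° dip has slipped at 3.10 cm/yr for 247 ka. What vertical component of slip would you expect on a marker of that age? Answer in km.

dip-slip = rate × time = 3.10 cm/yr × 247 ka = 7657 m
throw = dip-slip × sin(dip) = 7657 × sin(70°) = 7200 m = 7.20 km

7.20 km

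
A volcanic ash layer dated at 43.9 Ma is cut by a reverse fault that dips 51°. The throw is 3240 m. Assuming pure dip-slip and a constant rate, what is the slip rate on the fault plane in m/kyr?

0.0950 m/kyr

dip-slip = throw / sin(dip) = 3240 m / sin(51°) = 4169 m
rate = 4169 m / 43.9 Ma = 0.0000950 m/yr = 0.0950 m/kyr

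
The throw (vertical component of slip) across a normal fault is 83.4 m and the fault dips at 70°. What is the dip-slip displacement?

dip-slip = throw / sin(dip) = 83.4 / sin(70°) = 88.8 m

88.8 m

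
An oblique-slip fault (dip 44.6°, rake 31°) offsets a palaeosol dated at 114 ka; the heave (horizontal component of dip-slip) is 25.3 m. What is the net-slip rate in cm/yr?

0.0605 cm/yr

dip-slip = heave / cos(dip) = 25.3 / cos(44.6°) = 35.53 m
net slip = dip-slip / sin(rake) = 35.53 / sin(31°) = 68.99 m
rate = 68.99 m / 114 ka = 0.000605 m/yr = 0.0605 cm/yr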